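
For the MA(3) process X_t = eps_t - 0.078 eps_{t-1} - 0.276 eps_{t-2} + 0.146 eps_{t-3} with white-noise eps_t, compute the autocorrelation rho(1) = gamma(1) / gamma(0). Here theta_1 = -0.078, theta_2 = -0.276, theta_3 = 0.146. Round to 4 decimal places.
\rho(1) = -0.0877

For an MA(q) process with theta_0 = 1, the autocovariance is
  gamma(k) = sigma^2 * sum_{i=0..q-k} theta_i * theta_{i+k},
and rho(k) = gamma(k) / gamma(0). Sigma^2 cancels.
  numerator   = (1)*(-0.078) + (-0.078)*(-0.276) + (-0.276)*(0.146) = -0.096768.
  denominator = (1)^2 + (-0.078)^2 + (-0.276)^2 + (0.146)^2 = 1.103576.
  rho(1) = -0.096768 / 1.103576 = -0.0877.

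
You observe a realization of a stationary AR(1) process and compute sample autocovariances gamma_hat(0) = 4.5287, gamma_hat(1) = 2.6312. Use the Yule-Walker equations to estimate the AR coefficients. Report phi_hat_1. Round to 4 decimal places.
\hat\phi_{1} = 0.5810

The Yule-Walker equations for an AR(p) process read, in matrix form,
  Gamma_p phi = r_p,   with   (Gamma_p)_{ij} = gamma(|i - j|),
                       (r_p)_i = gamma(i),   i,j = 1..p.
Substitute the sample gammas (Toeplitz matrix and right-hand side of size 1):
  Gamma_p = [[4.5287]]
  r_p     = [2.6312]
With p = 1 this is the single equation gamma(0) phi_1 = gamma(1):
  phi_hat_1 = gamma(1) / gamma(0) = 2.6312 / 4.5287 = 0.5810.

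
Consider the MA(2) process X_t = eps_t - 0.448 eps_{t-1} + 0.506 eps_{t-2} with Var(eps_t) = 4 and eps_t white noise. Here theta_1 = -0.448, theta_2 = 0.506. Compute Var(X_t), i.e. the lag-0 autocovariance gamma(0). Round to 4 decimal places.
\gamma(0) = 5.8270

For an MA(q) process X_t = eps_t + sum_i theta_i eps_{t-i} with
Var(eps_t) = sigma^2, the variance is
  gamma(0) = sigma^2 * (1 + sum_i theta_i^2).
  sum_i theta_i^2 = (-0.448)^2 + (0.506)^2 = 0.200704 + 0.256036 = 0.45674.
  gamma(0) = 4 * (1 + 0.45674) = 4 * 1.45674 = 5.82696, which rounds to 5.8270.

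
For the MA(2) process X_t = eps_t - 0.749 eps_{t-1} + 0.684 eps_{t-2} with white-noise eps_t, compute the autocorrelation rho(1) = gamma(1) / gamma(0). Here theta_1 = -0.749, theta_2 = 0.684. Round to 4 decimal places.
\rho(1) = -0.6217

For an MA(q) process with theta_0 = 1, the autocovariance is
  gamma(k) = sigma^2 * sum_{i=0..q-k} theta_i * theta_{i+k},
and rho(k) = gamma(k) / gamma(0). Sigma^2 cancels.
  numerator   = (1)*(-0.749) + (-0.749)*(0.684) = -1.261316.
  denominator = (1)^2 + (-0.749)^2 + (0.684)^2 = 2.028857.
  rho(1) = -1.261316 / 2.028857 = -0.6217.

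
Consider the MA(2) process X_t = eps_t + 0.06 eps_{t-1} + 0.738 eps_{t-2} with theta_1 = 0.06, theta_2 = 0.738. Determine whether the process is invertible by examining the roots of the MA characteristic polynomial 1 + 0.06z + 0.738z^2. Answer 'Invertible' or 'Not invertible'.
\text{Invertible}

The MA(q) characteristic polynomial is P(z) = 1 + 0.06z + 0.738z^2.
Invertibility requires all roots to lie outside the unit circle, i.e. |z| > 1 for every root.
Set 1 + (0.06) z + (0.738) z^2 = 0, i.e. a z^2 + b z + c = 0 with a = 0.738, b = 0.06, c = 1.
Discriminant D = b^2 - 4ac = (0.06)^2 - 4*(0.738)*1 = 0.0036 - (2.952) = -2.9484.
D < 0, so the roots are the complex-conjugate pair z = (-b +/- i sqrt(-D)) / (2a) = -0.0407 +/- 1.1633i.
For a conjugate pair |z|^2 = z * conj(z) = (product of roots) = c/a = 1/(0.738) = 1.355014, so |z| = sqrt(1.355014) = 1.1641 for both roots.
Moduli of all roots: 1.1641, 1.1641.
All moduli strictly greater than 1? Yes.
Verdict: Invertible.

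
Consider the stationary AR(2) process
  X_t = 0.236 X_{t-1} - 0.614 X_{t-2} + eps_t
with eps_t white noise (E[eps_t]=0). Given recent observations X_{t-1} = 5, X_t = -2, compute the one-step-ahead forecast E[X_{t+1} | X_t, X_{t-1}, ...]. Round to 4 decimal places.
E[X_{t+1} \mid \mathcal F_t] = -3.5420

For an AR(p) model X_t = c + sum_i phi_i X_{t-i} + eps_t, the
one-step-ahead conditional mean is
  E[X_{t+1} | X_t, ...] = c + sum_i phi_i X_{t+1-i}.
Substitute known values:
  E[X_{t+1} | ...] = (0.236) * (-2) + (-0.614) * (5)
                   = -3.5420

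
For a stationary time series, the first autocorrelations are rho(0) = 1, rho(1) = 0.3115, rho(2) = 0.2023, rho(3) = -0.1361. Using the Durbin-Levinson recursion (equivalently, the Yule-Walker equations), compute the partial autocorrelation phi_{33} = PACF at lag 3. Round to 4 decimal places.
\phi_{33} = -0.2561

The PACF at lag k is phi_{kk}, the last component of the solution
to the Yule-Walker system G_k phi = r_k where
  (G_k)_{ij} = rho(|i - j|), (r_k)_i = rho(i), i,j = 1..k.
Equivalently, Durbin-Levinson gives phi_{kk} iteratively:
  phi_{11} = rho(1)
  phi_{kk} = [rho(k) - sum_{j=1..k-1} phi_{k-1,j} rho(k-j)]
            / [1 - sum_{j=1..k-1} phi_{k-1,j} rho(j)],
  phi_{k,j} = phi_{k-1,j} - phi_{kk} phi_{k-1,k-j},  j = 1..k-1.
Step k = 1:
  phi_11 = rho(1) = 0.3115.
Step k = 2:
  phi_22 = [rho(2) - phi_11 rho(1)] / [1 - phi_11 rho(1)] = [0.2023 - (0.3115)(0.3115)] / [1 - (0.3115)(0.3115)]
         = 0.10526775 / 0.90296775 = 0.11658.
  Update: phi_21 = phi_11 - phi_22 phi_11 = 0.3115 - (0.11658)(0.3115) = 0.275185.
Step k = 3:
  phi_33 = [rho(3) - phi_21 rho(2) - phi_22 rho(1)] / [1 - phi_21 rho(1) - phi_22 rho(2)]
    numerator   = -0.1361 - (0.275185)(0.2023) - (0.11658)(0.3115) = -0.2280846
    denominator = 1 - (0.275185)(0.3115) - (0.11658)(0.2023) = 0.89069566
  phi_33 = -0.2280846 / 0.89069566 = -0.2561.
Therefore phi_{33} = -0.2561.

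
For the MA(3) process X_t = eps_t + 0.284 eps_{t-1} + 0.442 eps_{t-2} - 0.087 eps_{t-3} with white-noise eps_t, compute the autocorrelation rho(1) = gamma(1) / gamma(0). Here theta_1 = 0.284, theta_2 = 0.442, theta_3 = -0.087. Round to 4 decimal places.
\rho(1) = 0.2891

For an MA(q) process with theta_0 = 1, the autocovariance is
  gamma(k) = sigma^2 * sum_{i=0..q-k} theta_i * theta_{i+k},
and rho(k) = gamma(k) / gamma(0). Sigma^2 cancels.
  numerator   = (1)*(0.284) + (0.284)*(0.442) + (0.442)*(-0.087) = 0.371074.
  denominator = (1)^2 + (0.284)^2 + (0.442)^2 + (-0.087)^2 = 1.283589.
  rho(1) = 0.371074 / 1.283589 = 0.2891.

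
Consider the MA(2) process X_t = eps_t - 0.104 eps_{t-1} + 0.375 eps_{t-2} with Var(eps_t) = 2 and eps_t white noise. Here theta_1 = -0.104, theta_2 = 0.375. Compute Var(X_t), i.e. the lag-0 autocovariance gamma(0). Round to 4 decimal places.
\gamma(0) = 2.3029

For an MA(q) process X_t = eps_t + sum_i theta_i eps_{t-i} with
Var(eps_t) = sigma^2, the variance is
  gamma(0) = sigma^2 * (1 + sum_i theta_i^2).
  sum_i theta_i^2 = (-0.104)^2 + (0.375)^2 = 0.010816 + 0.140625 = 0.151441.
  gamma(0) = 2 * (1 + 0.151441) = 2 * 1.151441 = 2.302882, which rounds to 2.3029.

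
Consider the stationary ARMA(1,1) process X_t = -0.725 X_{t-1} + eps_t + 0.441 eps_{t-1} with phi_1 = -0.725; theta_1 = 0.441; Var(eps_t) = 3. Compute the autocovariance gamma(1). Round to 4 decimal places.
\gamma(1) = -1.2218

Multiply the model equation by X_{t-k} and take expectations. With theta_0 = psi_0 = 1 and psi_j the MA(infinity) weights, this gives
  gamma(k) - sum_i phi_i gamma(k-i) = c_k,
  c_k = sigma^2 * sum_{j=k..q} theta_j psi_{j-k}   (c_k = 0 for k > q),
using gamma(-m) = gamma(m).
psi-weights needed (psi_j = theta_j + sum_i phi_i psi_{j-i}):
  psi_1 = theta_1 + phi_1 = 0.441 + (-0.725) = -0.284
Right-hand sides:
  c_0 = sigma^2 (1 + theta_1 psi_1) = 3 * (1 + (0.441)(-0.284)) = 3 * 0.874756 = 2.624268
  c_1 = sigma^2 theta_1 = 3 * (0.441) = 1.323
  c_2 = 0
Equations for k = 0 and k = 1 (AR order 1):
  gamma(0) = phi_1 gamma(1) + c_0
  gamma(1) = phi_1 gamma(0) + c_1
Substituting the second into the first: gamma(0) (1 - phi_1^2) = c_0 + phi_1 c_1, so
  gamma(0) = (c_0 + phi_1 c_1) / (1 - phi_1^2) = (2.624268 + (-0.725)(1.323)) / (1 - (-0.725)^2) = 1.665093 / 0.474375 = 3.510077.
  gamma(1) = phi_1 gamma(0) + c_1 = (-0.725)(3.510077) + (1.323) = -1.221806.
Therefore gamma(1) = -1.2218 (to 4 decimal places).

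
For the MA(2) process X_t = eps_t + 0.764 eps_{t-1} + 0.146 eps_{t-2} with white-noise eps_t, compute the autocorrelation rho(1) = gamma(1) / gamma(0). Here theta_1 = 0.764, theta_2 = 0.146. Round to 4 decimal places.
\rho(1) = 0.5455

For an MA(q) process with theta_0 = 1, the autocovariance is
  gamma(k) = sigma^2 * sum_{i=0..q-k} theta_i * theta_{i+k},
and rho(k) = gamma(k) / gamma(0). Sigma^2 cancels.
  numerator   = (1)*(0.764) + (0.764)*(0.146) = 0.875544.
  denominator = (1)^2 + (0.764)^2 + (0.146)^2 = 1.605012.
  rho(1) = 0.875544 / 1.605012 = 0.5455.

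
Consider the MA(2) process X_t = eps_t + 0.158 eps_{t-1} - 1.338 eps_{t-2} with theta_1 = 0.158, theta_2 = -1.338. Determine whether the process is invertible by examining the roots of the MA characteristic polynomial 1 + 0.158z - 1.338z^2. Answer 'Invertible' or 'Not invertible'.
\text{Not invertible}

The MA(q) characteristic polynomial is P(z) = 1 + 0.158z - 1.338z^2.
Invertibility requires all roots to lie outside the unit circle, i.e. |z| > 1 for every root.
Set 1 + (0.158) z + (-1.338) z^2 = 0, i.e. a z^2 + b z + c = 0 with a = -1.338, b = 0.158, c = 1.
Discriminant D = b^2 - 4ac = (0.158)^2 - 4*(-1.338)*1 = 0.024964 - (-5.352) = 5.376964.
D >= 0, so the roots are real: z = (-b +/- sqrt(D)) / (2a) = (-0.158 +/- 2.318828) / (-2.676).
  z_1 = (-0.158 + 2.318828) / (-2.676) = -0.8075,   |z_1| = 0.8075.
  z_2 = (-0.158 - 2.318828) / (-2.676) = 0.9256,   |z_2| = 0.9256.
Moduli of all roots: 0.8075, 0.9256.
All moduli strictly greater than 1? No.
Verdict: Not invertible.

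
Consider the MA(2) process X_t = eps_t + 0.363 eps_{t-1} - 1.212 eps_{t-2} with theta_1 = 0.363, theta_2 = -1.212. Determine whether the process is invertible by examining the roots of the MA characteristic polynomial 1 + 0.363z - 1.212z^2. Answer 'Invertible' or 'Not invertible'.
\text{Not invertible}

The MA(q) characteristic polynomial is P(z) = 1 + 0.363z - 1.212z^2.
Invertibility requires all roots to lie outside the unit circle, i.e. |z| > 1 for every root.
Set 1 + (0.363) z + (-1.212) z^2 = 0, i.e. a z^2 + b z + c = 0 with a = -1.212, b = 0.363, c = 1.
Discriminant D = b^2 - 4ac = (0.363)^2 - 4*(-1.212)*1 = 0.131769 - (-4.848) = 4.979769.
D >= 0, so the roots are real: z = (-b +/- sqrt(D)) / (2a) = (-0.363 +/- 2.23154) / (-2.424).
  z_1 = (-0.363 + 2.23154) / (-2.424) = -0.7708,   |z_1| = 0.7708.
  z_2 = (-0.363 - 2.23154) / (-2.424) = 1.0704,   |z_2| = 1.0704.
Moduli of all roots: 0.7708, 1.0704.
All moduli strictly greater than 1? No.
Verdict: Not invertible.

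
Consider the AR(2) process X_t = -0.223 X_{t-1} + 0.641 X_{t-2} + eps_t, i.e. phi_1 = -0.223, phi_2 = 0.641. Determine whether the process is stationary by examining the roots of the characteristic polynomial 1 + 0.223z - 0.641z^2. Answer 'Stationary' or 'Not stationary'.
\text{Stationary}

The AR(p) characteristic polynomial is P(z) = 1 + 0.223z - 0.641z^2.
Stationarity requires all roots to lie outside the unit circle, i.e. |z| > 1 for every root.
Set 1 + (0.223) z + (-0.641) z^2 = 0, i.e. a z^2 + b z + c = 0 with a = -0.641, b = 0.223, c = 1.
Discriminant D = b^2 - 4ac = (0.223)^2 - 4*(-0.641)*1 = 0.049729 - (-2.564) = 2.613729.
D >= 0, so the roots are real: z = (-b +/- sqrt(D)) / (2a) = (-0.223 +/- 1.616703) / (-1.282).
  z_1 = (-0.223 + 1.616703) / (-1.282) = -1.0871,   |z_1| = 1.0871.
  z_2 = (-0.223 - 1.616703) / (-1.282) = 1.435,   |z_2| = 1.435.
Moduli of all roots: 1.0871, 1.4350.
All moduli strictly greater than 1? Yes.
Verdict: Stationary.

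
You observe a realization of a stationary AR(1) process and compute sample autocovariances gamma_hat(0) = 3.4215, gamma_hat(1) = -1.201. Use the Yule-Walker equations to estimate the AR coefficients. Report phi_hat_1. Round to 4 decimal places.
\hat\phi_{1} = -0.3510

The Yule-Walker equations for an AR(p) process read, in matrix form,
  Gamma_p phi = r_p,   with   (Gamma_p)_{ij} = gamma(|i - j|),
                       (r_p)_i = gamma(i),   i,j = 1..p.
Substitute the sample gammas (Toeplitz matrix and right-hand side of size 1):
  Gamma_p = [[3.4215]]
  r_p     = [-1.201]
With p = 1 this is the single equation gamma(0) phi_1 = gamma(1):
  phi_hat_1 = gamma(1) / gamma(0) = -1.201 / 3.4215 = -0.3510.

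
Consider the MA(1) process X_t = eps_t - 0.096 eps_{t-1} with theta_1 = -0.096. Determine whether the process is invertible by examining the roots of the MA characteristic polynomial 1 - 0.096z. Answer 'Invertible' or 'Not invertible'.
\text{Invertible}

The MA(q) characteristic polynomial is P(z) = 1 - 0.096z.
Invertibility requires all roots to lie outside the unit circle, i.e. |z| > 1 for every root.
This is linear in z: 1 + (-0.096) z = 0  =>  z = -1/(-0.096) = 10.416667,  |z| = 10.416667.
Moduli of all roots: 10.4167.
All moduli strictly greater than 1? Yes.
Verdict: Invertible.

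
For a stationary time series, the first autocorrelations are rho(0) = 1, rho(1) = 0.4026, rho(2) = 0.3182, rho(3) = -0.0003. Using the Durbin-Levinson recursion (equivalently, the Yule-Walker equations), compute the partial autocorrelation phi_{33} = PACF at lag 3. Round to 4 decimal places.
\phi_{33} = -0.2220

The PACF at lag k is phi_{kk}, the last component of the solution
to the Yule-Walker system G_k phi = r_k where
  (G_k)_{ij} = rho(|i - j|), (r_k)_i = rho(i), i,j = 1..k.
Equivalently, Durbin-Levinson gives phi_{kk} iteratively:
  phi_{11} = rho(1)
  phi_{kk} = [rho(k) - sum_{j=1..k-1} phi_{k-1,j} rho(k-j)]
            / [1 - sum_{j=1..k-1} phi_{k-1,j} rho(j)],
  phi_{k,j} = phi_{k-1,j} - phi_{kk} phi_{k-1,k-j},  j = 1..k-1.
Step k = 1:
  phi_11 = rho(1) = 0.4026.
Step k = 2:
  phi_22 = [rho(2) - phi_11 rho(1)] / [1 - phi_11 rho(1)] = [0.3182 - (0.4026)(0.4026)] / [1 - (0.4026)(0.4026)]
         = 0.15611324 / 0.83791324 = 0.186312.
  Update: phi_21 = phi_11 - phi_22 phi_11 = 0.4026 - (0.186312)(0.4026) = 0.327591.
Step k = 3:
  phi_33 = [rho(3) - phi_21 rho(2) - phi_22 rho(1)] / [1 - phi_21 rho(1) - phi_22 rho(2)]
    numerator   = -0.0003 - (0.327591)(0.3182) - (0.186312)(0.4026) = -0.17954858
    denominator = 1 - (0.327591)(0.4026) - (0.186312)(0.3182) = 0.80882748
  phi_33 = -0.17954858 / 0.80882748 = -0.222.
Therefore phi_{33} = -0.2220.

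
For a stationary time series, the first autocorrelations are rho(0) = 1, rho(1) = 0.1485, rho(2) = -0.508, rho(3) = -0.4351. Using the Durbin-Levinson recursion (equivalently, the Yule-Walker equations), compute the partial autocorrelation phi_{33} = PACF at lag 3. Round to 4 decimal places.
\phi_{33} = -0.3450

The PACF at lag k is phi_{kk}, the last component of the solution
to the Yule-Walker system G_k phi = r_k where
  (G_k)_{ij} = rho(|i - j|), (r_k)_i = rho(i), i,j = 1..k.
Equivalently, Durbin-Levinson gives phi_{kk} iteratively:
  phi_{11} = rho(1)
  phi_{kk} = [rho(k) - sum_{j=1..k-1} phi_{k-1,j} rho(k-j)]
            / [1 - sum_{j=1..k-1} phi_{k-1,j} rho(j)],
  phi_{k,j} = phi_{k-1,j} - phi_{kk} phi_{k-1,k-j},  j = 1..k-1.
Step k = 1:
  phi_11 = rho(1) = 0.1485.
Step k = 2:
  phi_22 = [rho(2) - phi_11 rho(1)] / [1 - phi_11 rho(1)] = [-0.508 - (0.1485)(0.1485)] / [1 - (0.1485)(0.1485)]
         = -0.53005225 / 0.97794775 = -0.542005.
  Update: phi_21 = phi_11 - phi_22 phi_11 = 0.1485 - (-0.542005)(0.1485) = 0.228988.
Step k = 3:
  phi_33 = [rho(3) - phi_21 rho(2) - phi_22 rho(1)] / [1 - phi_21 rho(1) - phi_22 rho(2)]
    numerator   = -0.4351 - (0.228988)(-0.508) - (-0.542005)(0.1485) = -0.23828656
    denominator = 1 - (0.228988)(0.1485) - (-0.542005)(-0.508) = 0.69065695
  phi_33 = -0.23828656 / 0.69065695 = -0.345.
Therefore phi_{33} = -0.3450.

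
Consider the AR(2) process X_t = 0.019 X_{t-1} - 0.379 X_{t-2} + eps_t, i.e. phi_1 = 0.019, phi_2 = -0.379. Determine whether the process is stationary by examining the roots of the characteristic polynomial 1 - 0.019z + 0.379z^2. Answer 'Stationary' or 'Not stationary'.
\text{Stationary}

The AR(p) characteristic polynomial is P(z) = 1 - 0.019z + 0.379z^2.
Stationarity requires all roots to lie outside the unit circle, i.e. |z| > 1 for every root.
Set 1 + (-0.019) z + (0.379) z^2 = 0, i.e. a z^2 + b z + c = 0 with a = 0.379, b = -0.019, c = 1.
Discriminant D = b^2 - 4ac = (-0.019)^2 - 4*(0.379)*1 = 0.000361 - (1.516) = -1.515639.
D < 0, so the roots are the complex-conjugate pair z = (-b +/- i sqrt(-D)) / (2a) = 0.0251 +/- 1.6242i.
For a conjugate pair |z|^2 = z * conj(z) = (product of roots) = c/a = 1/(0.379) = 2.638522, so |z| = sqrt(2.638522) = 1.6244 for both roots.
Moduli of all roots: 1.6244, 1.6244.
All moduli strictly greater than 1? Yes.
Verdict: Stationary.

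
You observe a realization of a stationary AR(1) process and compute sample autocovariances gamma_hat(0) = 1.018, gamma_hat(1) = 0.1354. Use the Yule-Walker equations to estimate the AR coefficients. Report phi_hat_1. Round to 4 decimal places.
\hat\phi_{1} = 0.1330

The Yule-Walker equations for an AR(p) process read, in matrix form,
  Gamma_p phi = r_p,   with   (Gamma_p)_{ij} = gamma(|i - j|),
                       (r_p)_i = gamma(i),   i,j = 1..p.
Substitute the sample gammas (Toeplitz matrix and right-hand side of size 1):
  Gamma_p = [[1.018]]
  r_p     = [0.1354]
With p = 1 this is the single equation gamma(0) phi_1 = gamma(1):
  phi_hat_1 = gamma(1) / gamma(0) = 0.1354 / 1.018 = 0.1330.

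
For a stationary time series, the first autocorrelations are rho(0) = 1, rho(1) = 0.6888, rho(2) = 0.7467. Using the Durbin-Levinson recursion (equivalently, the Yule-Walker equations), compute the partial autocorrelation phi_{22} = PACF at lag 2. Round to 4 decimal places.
\phi_{22} = 0.5180

The PACF at lag k is phi_{kk}, the last component of the solution
to the Yule-Walker system G_k phi = r_k where
  (G_k)_{ij} = rho(|i - j|), (r_k)_i = rho(i), i,j = 1..k.
Equivalently, Durbin-Levinson gives phi_{kk} iteratively:
  phi_{11} = rho(1)
  phi_{kk} = [rho(k) - sum_{j=1..k-1} phi_{k-1,j} rho(k-j)]
            / [1 - sum_{j=1..k-1} phi_{k-1,j} rho(j)],
  phi_{k,j} = phi_{k-1,j} - phi_{kk} phi_{k-1,k-j},  j = 1..k-1.
Step k = 1:
  phi_11 = rho(1) = 0.6888.
Step k = 2:
  phi_22 = [rho(2) - phi_11 rho(1)] / [1 - phi_11 rho(1)] = [0.7467 - (0.6888)(0.6888)] / [1 - (0.6888)(0.6888)]
         = 0.27225456 / 0.52555456 = 0.518.
Therefore phi_{22} = 0.5180.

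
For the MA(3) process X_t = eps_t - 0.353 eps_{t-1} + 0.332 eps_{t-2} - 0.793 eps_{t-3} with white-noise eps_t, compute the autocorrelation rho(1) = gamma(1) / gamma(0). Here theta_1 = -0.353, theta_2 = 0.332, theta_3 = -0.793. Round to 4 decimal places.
\rho(1) = -0.3936

For an MA(q) process with theta_0 = 1, the autocovariance is
  gamma(k) = sigma^2 * sum_{i=0..q-k} theta_i * theta_{i+k},
and rho(k) = gamma(k) / gamma(0). Sigma^2 cancels.
  numerator   = (1)*(-0.353) + (-0.353)*(0.332) + (0.332)*(-0.793) = -0.733472.
  denominator = (1)^2 + (-0.353)^2 + (0.332)^2 + (-0.793)^2 = 1.863682.
  rho(1) = -0.733472 / 1.863682 = -0.3936.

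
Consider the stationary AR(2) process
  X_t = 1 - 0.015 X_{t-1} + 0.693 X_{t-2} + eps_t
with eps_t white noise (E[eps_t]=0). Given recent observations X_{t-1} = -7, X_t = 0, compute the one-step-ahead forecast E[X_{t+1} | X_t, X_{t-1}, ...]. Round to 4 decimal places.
E[X_{t+1} \mid \mathcal F_t] = -3.8510

For an AR(p) model X_t = c + sum_i phi_i X_{t-i} + eps_t, the
one-step-ahead conditional mean is
  E[X_{t+1} | X_t, ...] = c + sum_i phi_i X_{t+1-i}.
Substitute known values:
  E[X_{t+1} | ...] = 1 + (-0.015) * (0) + (0.693) * (-7)
                   = -3.8510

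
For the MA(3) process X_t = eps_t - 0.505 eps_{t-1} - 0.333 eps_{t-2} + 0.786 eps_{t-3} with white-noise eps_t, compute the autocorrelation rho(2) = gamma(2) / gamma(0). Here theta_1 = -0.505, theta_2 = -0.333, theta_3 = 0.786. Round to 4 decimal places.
\rho(2) = -0.3680

For an MA(q) process with theta_0 = 1, the autocovariance is
  gamma(k) = sigma^2 * sum_{i=0..q-k} theta_i * theta_{i+k},
and rho(k) = gamma(k) / gamma(0). Sigma^2 cancels.
  numerator   = (1)*(-0.333) + (-0.505)*(0.786) = -0.72993.
  denominator = (1)^2 + (-0.505)^2 + (-0.333)^2 + (0.786)^2 = 1.98371.
  rho(2) = -0.72993 / 1.98371 = -0.3680.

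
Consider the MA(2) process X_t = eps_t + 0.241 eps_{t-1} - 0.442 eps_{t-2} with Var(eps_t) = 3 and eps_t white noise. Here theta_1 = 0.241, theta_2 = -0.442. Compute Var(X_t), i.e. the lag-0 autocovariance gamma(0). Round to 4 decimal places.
\gamma(0) = 3.7603

For an MA(q) process X_t = eps_t + sum_i theta_i eps_{t-i} with
Var(eps_t) = sigma^2, the variance is
  gamma(0) = sigma^2 * (1 + sum_i theta_i^2).
  sum_i theta_i^2 = (0.241)^2 + (-0.442)^2 = 0.058081 + 0.195364 = 0.253445.
  gamma(0) = 3 * (1 + 0.253445) = 3 * 1.253445 = 3.760335, which rounds to 3.7603.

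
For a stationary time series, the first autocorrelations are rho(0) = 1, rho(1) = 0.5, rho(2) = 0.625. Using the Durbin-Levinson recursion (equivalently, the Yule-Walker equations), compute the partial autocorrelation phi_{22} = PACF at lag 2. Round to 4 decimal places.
\phi_{22} = 0.5000

The PACF at lag k is phi_{kk}, the last component of the solution
to the Yule-Walker system G_k phi = r_k where
  (G_k)_{ij} = rho(|i - j|), (r_k)_i = rho(i), i,j = 1..k.
Equivalently, Durbin-Levinson gives phi_{kk} iteratively:
  phi_{11} = rho(1)
  phi_{kk} = [rho(k) - sum_{j=1..k-1} phi_{k-1,j} rho(k-j)]
            / [1 - sum_{j=1..k-1} phi_{k-1,j} rho(j)],
  phi_{k,j} = phi_{k-1,j} - phi_{kk} phi_{k-1,k-j},  j = 1..k-1.
Step k = 1:
  phi_11 = rho(1) = 0.5.
Step k = 2:
  phi_22 = [rho(2) - phi_11 rho(1)] / [1 - phi_11 rho(1)] = [0.625 - (0.5)(0.5)] / [1 - (0.5)(0.5)]
         = 0.375 / 0.75 = 0.5.
Therefore phi_{22} = 0.5000.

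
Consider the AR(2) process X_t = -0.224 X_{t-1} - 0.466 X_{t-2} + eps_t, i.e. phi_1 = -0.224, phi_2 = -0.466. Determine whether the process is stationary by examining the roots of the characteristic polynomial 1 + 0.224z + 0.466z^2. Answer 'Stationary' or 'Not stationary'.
\text{Stationary}

The AR(p) characteristic polynomial is P(z) = 1 + 0.224z + 0.466z^2.
Stationarity requires all roots to lie outside the unit circle, i.e. |z| > 1 for every root.
Set 1 + (0.224) z + (0.466) z^2 = 0, i.e. a z^2 + b z + c = 0 with a = 0.466, b = 0.224, c = 1.
Discriminant D = b^2 - 4ac = (0.224)^2 - 4*(0.466)*1 = 0.050176 - (1.864) = -1.813824.
D < 0, so the roots are the complex-conjugate pair z = (-b +/- i sqrt(-D)) / (2a) = -0.2403 +/- 1.445i.
For a conjugate pair |z|^2 = z * conj(z) = (product of roots) = c/a = 1/(0.466) = 2.145923, so |z| = sqrt(2.145923) = 1.4649 for both roots.
Moduli of all roots: 1.4649, 1.4649.
All moduli strictly greater than 1? Yes.
Verdict: Stationary.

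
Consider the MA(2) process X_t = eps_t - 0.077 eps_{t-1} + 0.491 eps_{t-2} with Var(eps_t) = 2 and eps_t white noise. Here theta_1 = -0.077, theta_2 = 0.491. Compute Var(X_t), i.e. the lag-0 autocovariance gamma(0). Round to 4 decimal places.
\gamma(0) = 2.4940

For an MA(q) process X_t = eps_t + sum_i theta_i eps_{t-i} with
Var(eps_t) = sigma^2, the variance is
  gamma(0) = sigma^2 * (1 + sum_i theta_i^2).
  sum_i theta_i^2 = (-0.077)^2 + (0.491)^2 = 0.005929 + 0.241081 = 0.24701.
  gamma(0) = 2 * (1 + 0.24701) = 2 * 1.24701 = 2.49402, which rounds to 2.4940.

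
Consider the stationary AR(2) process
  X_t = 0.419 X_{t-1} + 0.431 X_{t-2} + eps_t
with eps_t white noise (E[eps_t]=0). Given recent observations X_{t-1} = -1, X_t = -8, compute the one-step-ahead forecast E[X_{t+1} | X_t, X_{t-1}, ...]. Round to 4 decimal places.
E[X_{t+1} \mid \mathcal F_t] = -3.7830

For an AR(p) model X_t = c + sum_i phi_i X_{t-i} + eps_t, the
one-step-ahead conditional mean is
  E[X_{t+1} | X_t, ...] = c + sum_i phi_i X_{t+1-i}.
Substitute known values:
  E[X_{t+1} | ...] = (0.419) * (-8) + (0.431) * (-1)
                   = -3.7830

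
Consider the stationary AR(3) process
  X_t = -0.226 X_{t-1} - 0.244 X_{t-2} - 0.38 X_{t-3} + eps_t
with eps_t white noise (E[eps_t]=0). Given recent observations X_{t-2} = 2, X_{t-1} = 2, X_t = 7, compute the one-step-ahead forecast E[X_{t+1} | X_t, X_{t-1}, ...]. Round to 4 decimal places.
E[X_{t+1} \mid \mathcal F_t] = -2.8300

For an AR(p) model X_t = c + sum_i phi_i X_{t-i} + eps_t, the
one-step-ahead conditional mean is
  E[X_{t+1} | X_t, ...] = c + sum_i phi_i X_{t+1-i}.
Substitute known values:
  E[X_{t+1} | ...] = (-0.226) * (7) + (-0.244) * (2) + (-0.38) * (2)
                   = -2.8300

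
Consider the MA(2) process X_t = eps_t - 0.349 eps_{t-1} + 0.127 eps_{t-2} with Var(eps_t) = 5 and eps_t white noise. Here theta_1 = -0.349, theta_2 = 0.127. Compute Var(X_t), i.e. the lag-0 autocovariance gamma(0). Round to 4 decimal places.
\gamma(0) = 5.6897

For an MA(q) process X_t = eps_t + sum_i theta_i eps_{t-i} with
Var(eps_t) = sigma^2, the variance is
  gamma(0) = sigma^2 * (1 + sum_i theta_i^2).
  sum_i theta_i^2 = (-0.349)^2 + (0.127)^2 = 0.121801 + 0.016129 = 0.13793.
  gamma(0) = 5 * (1 + 0.13793) = 5 * 1.13793 = 5.68965, which rounds to 5.6897.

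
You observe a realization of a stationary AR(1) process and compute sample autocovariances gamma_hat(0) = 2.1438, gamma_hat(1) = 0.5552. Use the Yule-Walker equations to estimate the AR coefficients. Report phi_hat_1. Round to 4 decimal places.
\hat\phi_{1} = 0.2590

The Yule-Walker equations for an AR(p) process read, in matrix form,
  Gamma_p phi = r_p,   with   (Gamma_p)_{ij} = gamma(|i - j|),
                       (r_p)_i = gamma(i),   i,j = 1..p.
Substitute the sample gammas (Toeplitz matrix and right-hand side of size 1):
  Gamma_p = [[2.1438]]
  r_p     = [0.5552]
With p = 1 this is the single equation gamma(0) phi_1 = gamma(1):
  phi_hat_1 = gamma(1) / gamma(0) = 0.5552 / 2.1438 = 0.2590.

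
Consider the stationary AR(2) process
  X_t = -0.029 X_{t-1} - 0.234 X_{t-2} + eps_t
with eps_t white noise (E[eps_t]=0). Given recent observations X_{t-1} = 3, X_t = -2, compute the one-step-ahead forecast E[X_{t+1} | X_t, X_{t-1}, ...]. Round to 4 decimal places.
E[X_{t+1} \mid \mathcal F_t] = -0.6440

For an AR(p) model X_t = c + sum_i phi_i X_{t-i} + eps_t, the
one-step-ahead conditional mean is
  E[X_{t+1} | X_t, ...] = c + sum_i phi_i X_{t+1-i}.
Substitute known values:
  E[X_{t+1} | ...] = (-0.029) * (-2) + (-0.234) * (3)
                   = -0.6440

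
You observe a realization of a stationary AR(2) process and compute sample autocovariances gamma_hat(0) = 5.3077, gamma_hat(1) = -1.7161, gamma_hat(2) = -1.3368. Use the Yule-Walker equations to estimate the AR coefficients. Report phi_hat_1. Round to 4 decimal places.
\hat\phi_{1} = -0.4520

The Yule-Walker equations for an AR(p) process read, in matrix form,
  Gamma_p phi = r_p,   with   (Gamma_p)_{ij} = gamma(|i - j|),
                       (r_p)_i = gamma(i),   i,j = 1..p.
Substitute the sample gammas (Toeplitz matrix and right-hand side of size 2):
  Gamma_p = [[5.3077, -1.7161], [-1.7161, 5.3077]]
  r_p     = [-1.7161, -1.3368]
Written out:
  5.3077 phi_1 - 1.7161 phi_2 = -1.7161
  -1.7161 phi_1 + 5.3077 phi_2 = -1.3368
Solve by Cramer's rule:
  det = gamma(0)^2 - gamma(1)^2 = (5.3077)^2 - (-1.7161)^2 = 28.17167929 - 2.94499921 = 25.22668008
  phi_hat_1 = [gamma(1) gamma(0) - gamma(1) gamma(2)] / det = [(-1.7161)(5.3077) - (-1.7161)(-1.3368)] / 25.22668008 = -11.40262645 / 25.22668008 = -0.452
  phi_hat_2 = [gamma(0) gamma(2) - gamma(1)^2] / det = [(5.3077)(-1.3368) - (-1.7161)^2] / 25.22668008 = -10.04033257 / 25.22668008 = -0.398
So phi_hat = [-0.4520, -0.3980].
Therefore phi_hat_1 = -0.4520.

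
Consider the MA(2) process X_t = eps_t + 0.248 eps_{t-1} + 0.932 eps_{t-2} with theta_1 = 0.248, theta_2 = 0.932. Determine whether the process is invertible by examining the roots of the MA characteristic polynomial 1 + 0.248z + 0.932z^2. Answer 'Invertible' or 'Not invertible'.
\text{Invertible}

The MA(q) characteristic polynomial is P(z) = 1 + 0.248z + 0.932z^2.
Invertibility requires all roots to lie outside the unit circle, i.e. |z| > 1 for every root.
Set 1 + (0.248) z + (0.932) z^2 = 0, i.e. a z^2 + b z + c = 0 with a = 0.932, b = 0.248, c = 1.
Discriminant D = b^2 - 4ac = (0.248)^2 - 4*(0.932)*1 = 0.061504 - (3.728) = -3.666496.
D < 0, so the roots are the complex-conjugate pair z = (-b +/- i sqrt(-D)) / (2a) = -0.133 +/- 1.0273i.
For a conjugate pair |z|^2 = z * conj(z) = (product of roots) = c/a = 1/(0.932) = 1.072961, so |z| = sqrt(1.072961) = 1.0358 for both roots.
Moduli of all roots: 1.0358, 1.0358.
All moduli strictly greater than 1? Yes.
Verdict: Invertible.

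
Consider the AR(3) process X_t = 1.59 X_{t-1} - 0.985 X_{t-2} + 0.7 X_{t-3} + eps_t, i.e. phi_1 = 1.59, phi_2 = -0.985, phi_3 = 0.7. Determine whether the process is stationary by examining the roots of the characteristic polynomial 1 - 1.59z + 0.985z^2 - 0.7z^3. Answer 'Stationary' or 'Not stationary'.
\text{Not stationary}

The AR(p) characteristic polynomial is P(z) = 1 - 1.59z + 0.985z^2 - 0.7z^3.
Stationarity requires all roots to lie outside the unit circle, i.e. |z| > 1 for every root.
Degree 3: look for a simple real root z0 first, then factor out (1 - z/z0) and solve the remaining quadratic.
Testing z0 = 0.8: P(0.8) = 1 + (-1.59)(0.8) + (0.985)(0.8)^2 + (-0.7)(0.8)^3
  = 1 + (-1.272) + (0.6304) + (-0.3584) = 0.  So z_0 = 0.8 is a root, |z_0| = 0.8.
Divide out the factor (1 - 1.25 z) = (1 - z/z0) (since 1/z0 = 1.25):
  P(z) = (1 - 1.25 z)(1 + (-0.34) z + (0.56) z^2)
  [check: z-coef -0.34 - (1.25) = -1.59; z^2-coef 0.56 - (1.25)(-0.34) = 0.985; z^3-coef -(1.25)(0.56) = -0.7.]
Remaining roots from the quadratic factor 1 + (-0.34) z + (0.56) z^2:
  Set 1 + (-0.34) z + (0.56) z^2 = 0, i.e. a z^2 + b z + c = 0 with a = 0.56, b = -0.34, c = 1.
  Discriminant D = b^2 - 4ac = (-0.34)^2 - 4*(0.56)*1 = 0.1156 - (2.24) = -2.1244.
  D < 0, so the roots are the complex-conjugate pair z = (-b +/- i sqrt(-D)) / (2a) = 0.3036 +/- 1.3014i.
  For a conjugate pair |z|^2 = z * conj(z) = (product of roots) = c/a = 1/(0.56) = 1.785714, so |z| = sqrt(1.785714) = 1.3363 for both roots.
Moduli of all roots: 0.8000, 1.3363, 1.3363.
All moduli strictly greater than 1? No.
Verdict: Not stationary.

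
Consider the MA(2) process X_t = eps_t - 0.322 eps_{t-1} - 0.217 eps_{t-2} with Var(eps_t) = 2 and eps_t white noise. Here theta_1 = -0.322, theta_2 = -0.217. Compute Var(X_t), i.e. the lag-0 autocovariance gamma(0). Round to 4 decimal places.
\gamma(0) = 2.3015

For an MA(q) process X_t = eps_t + sum_i theta_i eps_{t-i} with
Var(eps_t) = sigma^2, the variance is
  gamma(0) = sigma^2 * (1 + sum_i theta_i^2).
  sum_i theta_i^2 = (-0.322)^2 + (-0.217)^2 = 0.103684 + 0.047089 = 0.150773.
  gamma(0) = 2 * (1 + 0.150773) = 2 * 1.150773 = 2.301546, which rounds to 2.3015.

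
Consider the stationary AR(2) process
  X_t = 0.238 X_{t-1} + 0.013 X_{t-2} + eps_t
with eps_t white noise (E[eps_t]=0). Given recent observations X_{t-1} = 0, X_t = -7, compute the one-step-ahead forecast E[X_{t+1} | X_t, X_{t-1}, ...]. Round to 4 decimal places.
E[X_{t+1} \mid \mathcal F_t] = -1.6660

For an AR(p) model X_t = c + sum_i phi_i X_{t-i} + eps_t, the
one-step-ahead conditional mean is
  E[X_{t+1} | X_t, ...] = c + sum_i phi_i X_{t+1-i}.
Substitute known values:
  E[X_{t+1} | ...] = (0.238) * (-7) + (0.013) * (0)
                   = -1.6660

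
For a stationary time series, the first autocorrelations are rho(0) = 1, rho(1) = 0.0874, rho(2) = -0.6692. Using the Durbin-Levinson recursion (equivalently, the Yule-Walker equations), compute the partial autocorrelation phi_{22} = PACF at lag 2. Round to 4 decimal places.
\phi_{22} = -0.6820

The PACF at lag k is phi_{kk}, the last component of the solution
to the Yule-Walker system G_k phi = r_k where
  (G_k)_{ij} = rho(|i - j|), (r_k)_i = rho(i), i,j = 1..k.
Equivalently, Durbin-Levinson gives phi_{kk} iteratively:
  phi_{11} = rho(1)
  phi_{kk} = [rho(k) - sum_{j=1..k-1} phi_{k-1,j} rho(k-j)]
            / [1 - sum_{j=1..k-1} phi_{k-1,j} rho(j)],
  phi_{k,j} = phi_{k-1,j} - phi_{kk} phi_{k-1,k-j},  j = 1..k-1.
Step k = 1:
  phi_11 = rho(1) = 0.0874.
Step k = 2:
  phi_22 = [rho(2) - phi_11 rho(1)] / [1 - phi_11 rho(1)] = [-0.6692 - (0.0874)(0.0874)] / [1 - (0.0874)(0.0874)]
         = -0.67683876 / 0.99236124 = -0.682.
Therefore phi_{22} = -0.6820.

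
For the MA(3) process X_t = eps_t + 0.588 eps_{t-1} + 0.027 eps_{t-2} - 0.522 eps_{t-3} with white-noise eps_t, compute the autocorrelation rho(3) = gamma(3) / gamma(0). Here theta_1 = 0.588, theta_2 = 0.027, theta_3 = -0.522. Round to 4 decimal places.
\rho(3) = -0.3224

For an MA(q) process with theta_0 = 1, the autocovariance is
  gamma(k) = sigma^2 * sum_{i=0..q-k} theta_i * theta_{i+k},
and rho(k) = gamma(k) / gamma(0). Sigma^2 cancels.
  numerator   = (1)*(-0.522) = -0.522.
  denominator = (1)^2 + (0.588)^2 + (0.027)^2 + (-0.522)^2 = 1.618957.
  rho(3) = -0.522 / 1.618957 = -0.3224.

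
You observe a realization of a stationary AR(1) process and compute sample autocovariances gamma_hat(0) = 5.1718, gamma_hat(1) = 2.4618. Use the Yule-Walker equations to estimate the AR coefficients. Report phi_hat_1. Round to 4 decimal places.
\hat\phi_{1} = 0.4760

The Yule-Walker equations for an AR(p) process read, in matrix form,
  Gamma_p phi = r_p,   with   (Gamma_p)_{ij} = gamma(|i - j|),
                       (r_p)_i = gamma(i),   i,j = 1..p.
Substitute the sample gammas (Toeplitz matrix and right-hand side of size 1):
  Gamma_p = [[5.1718]]
  r_p     = [2.4618]
With p = 1 this is the single equation gamma(0) phi_1 = gamma(1):
  phi_hat_1 = gamma(1) / gamma(0) = 2.4618 / 5.1718 = 0.4760.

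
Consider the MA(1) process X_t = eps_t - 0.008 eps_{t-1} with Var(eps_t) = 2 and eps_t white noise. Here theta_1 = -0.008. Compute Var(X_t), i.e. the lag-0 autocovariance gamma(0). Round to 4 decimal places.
\gamma(0) = 2.0001

For an MA(q) process X_t = eps_t + sum_i theta_i eps_{t-i} with
Var(eps_t) = sigma^2, the variance is
  gamma(0) = sigma^2 * (1 + sum_i theta_i^2).
  sum_i theta_i^2 = (-0.008)^2 = 0.000064.
  gamma(0) = 2 * (1 + 0.000064) = 2 * 1.000064 = 2.000128, which rounds to 2.0001.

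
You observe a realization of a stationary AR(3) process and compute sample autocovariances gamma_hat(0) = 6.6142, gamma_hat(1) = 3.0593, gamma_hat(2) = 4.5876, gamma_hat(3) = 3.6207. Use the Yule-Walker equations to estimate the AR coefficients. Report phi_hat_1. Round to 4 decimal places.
\hat\phi_{1} = 0.0070

The Yule-Walker equations for an AR(p) process read, in matrix form,
  Gamma_p phi = r_p,   with   (Gamma_p)_{ij} = gamma(|i - j|),
                       (r_p)_i = gamma(i),   i,j = 1..p.
Substitute the sample gammas (Toeplitz matrix and right-hand side of size 3):
  Gamma_p = [[6.6142, 3.0593, 4.5876], [3.0593, 6.6142, 3.0593], [4.5876, 3.0593, 6.6142]]
  r_p     = [3.0593, 4.5876, 3.6207]
Written out (R1..R3):
  (R1) 6.6142 phi_1 + 3.0593 phi_2 + 4.5876 phi_3 = 3.0593
  (R2) 3.0593 phi_1 + 6.6142 phi_2 + 3.0593 phi_3 = 4.5876
  (R3) 4.5876 phi_1 + 3.0593 phi_2 + 6.6142 phi_3 = 3.6207
Gaussian elimination:
  R2 <- R2 - (3.0593/6.6142) R1 = R2 - (0.462535) R1:  5.199166 phi_2 + 0.937374 phi_3 = 3.172566
  R3 <- R3 - (4.5876/6.6142) R1 = R3 - (0.693599) R1:  0.937374 phi_2 + 3.432247 phi_3 = 1.498774
  R3 <- R3 - (0.937374/5.199166) R2 = R3 - (0.180293) R2:  3.263245 phi_3 = 0.926782
Back-substitution:
  phi_hat_3 = 0.926782 / 3.263245 = 0.284006
  phi_hat_2 = (3.172566 - (0.937374)(0.284006)) / 5.199166 = 0.559002
  phi_hat_1 = (3.0593 - (3.0593)(0.559002) - (4.5876)(0.284006)) / 6.6142 = 0.006991
So phi_hat = [0.0070, 0.5590, 0.2840].
Therefore phi_hat_1 = 0.0070.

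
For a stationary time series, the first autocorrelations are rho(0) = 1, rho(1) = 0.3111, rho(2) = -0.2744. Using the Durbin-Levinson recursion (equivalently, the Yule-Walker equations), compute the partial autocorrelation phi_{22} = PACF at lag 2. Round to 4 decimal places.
\phi_{22} = -0.4110

The PACF at lag k is phi_{kk}, the last component of the solution
to the Yule-Walker system G_k phi = r_k where
  (G_k)_{ij} = rho(|i - j|), (r_k)_i = rho(i), i,j = 1..k.
Equivalently, Durbin-Levinson gives phi_{kk} iteratively:
  phi_{11} = rho(1)
  phi_{kk} = [rho(k) - sum_{j=1..k-1} phi_{k-1,j} rho(k-j)]
            / [1 - sum_{j=1..k-1} phi_{k-1,j} rho(j)],
  phi_{k,j} = phi_{k-1,j} - phi_{kk} phi_{k-1,k-j},  j = 1..k-1.
Step k = 1:
  phi_11 = rho(1) = 0.3111.
Step k = 2:
  phi_22 = [rho(2) - phi_11 rho(1)] / [1 - phi_11 rho(1)] = [-0.2744 - (0.3111)(0.3111)] / [1 - (0.3111)(0.3111)]
         = -0.37118321 / 0.90321679 = -0.411.
Therefore phi_{22} = -0.4110.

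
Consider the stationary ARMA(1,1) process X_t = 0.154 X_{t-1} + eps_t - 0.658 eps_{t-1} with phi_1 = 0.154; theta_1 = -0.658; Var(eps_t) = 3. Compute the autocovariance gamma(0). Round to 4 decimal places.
\gamma(0) = 3.7806

Multiply the model equation by X_{t-k} and take expectations. With theta_0 = psi_0 = 1 and psi_j the MA(infinity) weights, this gives
  gamma(k) - sum_i phi_i gamma(k-i) = c_k,
  c_k = sigma^2 * sum_{j=k..q} theta_j psi_{j-k}   (c_k = 0 for k > q),
using gamma(-m) = gamma(m).
psi-weights needed (psi_j = theta_j + sum_i phi_i psi_{j-i}):
  psi_1 = theta_1 + phi_1 = -0.658 + (0.154) = -0.504
Right-hand sides:
  c_0 = sigma^2 (1 + theta_1 psi_1) = 3 * (1 + (-0.658)(-0.504)) = 3 * 1.331632 = 3.994896
  c_1 = sigma^2 theta_1 = 3 * (-0.658) = -1.974
  c_2 = 0
Equations for k = 0 and k = 1 (AR order 1):
  gamma(0) = phi_1 gamma(1) + c_0
  gamma(1) = phi_1 gamma(0) + c_1
Substituting the second into the first: gamma(0) (1 - phi_1^2) = c_0 + phi_1 c_1, so
  gamma(0) = (c_0 + phi_1 c_1) / (1 - phi_1^2) = (3.994896 + (0.154)(-1.974)) / (1 - (0.154)^2) = 3.6909 / 0.976284 = 3.78056.
Therefore gamma(0) = 3.7806 (to 4 decimal places).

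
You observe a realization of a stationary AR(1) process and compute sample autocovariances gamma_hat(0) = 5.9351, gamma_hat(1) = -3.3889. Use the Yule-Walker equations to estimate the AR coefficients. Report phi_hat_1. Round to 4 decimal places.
\hat\phi_{1} = -0.5710

The Yule-Walker equations for an AR(p) process read, in matrix form,
  Gamma_p phi = r_p,   with   (Gamma_p)_{ij} = gamma(|i - j|),
                       (r_p)_i = gamma(i),   i,j = 1..p.
Substitute the sample gammas (Toeplitz matrix and right-hand side of size 1):
  Gamma_p = [[5.9351]]
  r_p     = [-3.3889]
With p = 1 this is the single equation gamma(0) phi_1 = gamma(1):
  phi_hat_1 = gamma(1) / gamma(0) = -3.3889 / 5.9351 = -0.5710.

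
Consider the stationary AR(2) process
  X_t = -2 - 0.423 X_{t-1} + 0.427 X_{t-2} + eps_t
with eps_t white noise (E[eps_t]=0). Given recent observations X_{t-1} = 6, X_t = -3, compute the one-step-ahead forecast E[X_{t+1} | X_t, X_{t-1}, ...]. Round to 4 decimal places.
E[X_{t+1} \mid \mathcal F_t] = 1.8310

For an AR(p) model X_t = c + sum_i phi_i X_{t-i} + eps_t, the
one-step-ahead conditional mean is
  E[X_{t+1} | X_t, ...] = c + sum_i phi_i X_{t+1-i}.
Substitute known values:
  E[X_{t+1} | ...] = -2 + (-0.423) * (-3) + (0.427) * (6)
                   = 1.8310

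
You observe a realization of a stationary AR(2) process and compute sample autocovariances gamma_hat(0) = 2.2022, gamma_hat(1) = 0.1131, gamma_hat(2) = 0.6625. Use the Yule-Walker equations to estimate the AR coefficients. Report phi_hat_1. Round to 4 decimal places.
\hat\phi_{1} = 0.0360

The Yule-Walker equations for an AR(p) process read, in matrix form,
  Gamma_p phi = r_p,   with   (Gamma_p)_{ij} = gamma(|i - j|),
                       (r_p)_i = gamma(i),   i,j = 1..p.
Substitute the sample gammas (Toeplitz matrix and right-hand side of size 2):
  Gamma_p = [[2.2022, 0.1131], [0.1131, 2.2022]]
  r_p     = [0.1131, 0.6625]
Written out:
  2.2022 phi_1 + 0.1131 phi_2 = 0.1131
  0.1131 phi_1 + 2.2022 phi_2 = 0.6625
Solve by Cramer's rule:
  det = gamma(0)^2 - gamma(1)^2 = (2.2022)^2 - (0.1131)^2 = 4.84968484 - 0.01279161 = 4.83689323
  phi_hat_1 = [gamma(1) gamma(0) - gamma(1) gamma(2)] / det = [(0.1131)(2.2022) - (0.1131)(0.6625)] / 4.83689323 = 0.17414007 / 4.83689323 = 0.036
  phi_hat_2 = [gamma(0) gamma(2) - gamma(1)^2] / det = [(2.2022)(0.6625) - (0.1131)^2] / 4.83689323 = 1.44616589 / 4.83689323 = 0.299
So phi_hat = [0.0360, 0.2990].
Therefore phi_hat_1 = 0.0360.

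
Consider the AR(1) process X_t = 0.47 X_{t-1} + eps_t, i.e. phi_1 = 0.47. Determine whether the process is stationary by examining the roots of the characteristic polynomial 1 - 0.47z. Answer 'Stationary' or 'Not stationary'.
\text{Stationary}

The AR(p) characteristic polynomial is P(z) = 1 - 0.47z.
Stationarity requires all roots to lie outside the unit circle, i.e. |z| > 1 for every root.
This is linear in z: 1 + (-0.47) z = 0  =>  z = -1/(-0.47) = 2.12766,  |z| = 2.12766.
Moduli of all roots: 2.1277.
All moduli strictly greater than 1? Yes.
Verdict: Stationary.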